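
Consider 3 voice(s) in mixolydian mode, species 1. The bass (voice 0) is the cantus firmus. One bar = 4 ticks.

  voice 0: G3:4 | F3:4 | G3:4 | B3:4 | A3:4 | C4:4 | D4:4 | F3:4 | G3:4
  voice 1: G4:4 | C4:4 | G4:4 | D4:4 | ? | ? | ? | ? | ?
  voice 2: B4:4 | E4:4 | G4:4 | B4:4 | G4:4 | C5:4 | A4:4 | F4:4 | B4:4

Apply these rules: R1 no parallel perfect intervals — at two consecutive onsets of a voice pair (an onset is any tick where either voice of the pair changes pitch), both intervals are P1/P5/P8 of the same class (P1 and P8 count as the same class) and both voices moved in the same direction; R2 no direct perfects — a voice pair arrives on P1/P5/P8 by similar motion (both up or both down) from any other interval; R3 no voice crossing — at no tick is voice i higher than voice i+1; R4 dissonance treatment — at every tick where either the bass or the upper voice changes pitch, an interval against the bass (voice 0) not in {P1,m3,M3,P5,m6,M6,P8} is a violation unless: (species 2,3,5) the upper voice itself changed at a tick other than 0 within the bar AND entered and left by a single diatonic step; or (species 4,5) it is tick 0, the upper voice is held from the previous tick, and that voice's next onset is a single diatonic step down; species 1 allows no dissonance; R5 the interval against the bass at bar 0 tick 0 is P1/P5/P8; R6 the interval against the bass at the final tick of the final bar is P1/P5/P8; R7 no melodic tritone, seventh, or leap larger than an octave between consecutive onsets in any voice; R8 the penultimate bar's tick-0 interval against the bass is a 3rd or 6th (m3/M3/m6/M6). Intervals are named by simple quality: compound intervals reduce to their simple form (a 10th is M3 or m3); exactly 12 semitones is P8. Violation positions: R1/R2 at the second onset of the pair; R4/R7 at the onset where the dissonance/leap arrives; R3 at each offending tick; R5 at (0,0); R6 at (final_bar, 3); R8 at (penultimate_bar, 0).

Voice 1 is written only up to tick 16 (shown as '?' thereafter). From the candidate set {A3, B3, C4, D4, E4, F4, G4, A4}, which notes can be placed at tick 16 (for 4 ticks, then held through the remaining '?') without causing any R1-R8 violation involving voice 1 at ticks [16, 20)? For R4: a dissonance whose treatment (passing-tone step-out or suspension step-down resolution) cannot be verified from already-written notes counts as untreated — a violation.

A3: violates R2
B3: violates R4
C4: violates R2
D4: violates R4
E4: legal
F4: legal
G4: violates R4
A4: violates R3

{E4, F4}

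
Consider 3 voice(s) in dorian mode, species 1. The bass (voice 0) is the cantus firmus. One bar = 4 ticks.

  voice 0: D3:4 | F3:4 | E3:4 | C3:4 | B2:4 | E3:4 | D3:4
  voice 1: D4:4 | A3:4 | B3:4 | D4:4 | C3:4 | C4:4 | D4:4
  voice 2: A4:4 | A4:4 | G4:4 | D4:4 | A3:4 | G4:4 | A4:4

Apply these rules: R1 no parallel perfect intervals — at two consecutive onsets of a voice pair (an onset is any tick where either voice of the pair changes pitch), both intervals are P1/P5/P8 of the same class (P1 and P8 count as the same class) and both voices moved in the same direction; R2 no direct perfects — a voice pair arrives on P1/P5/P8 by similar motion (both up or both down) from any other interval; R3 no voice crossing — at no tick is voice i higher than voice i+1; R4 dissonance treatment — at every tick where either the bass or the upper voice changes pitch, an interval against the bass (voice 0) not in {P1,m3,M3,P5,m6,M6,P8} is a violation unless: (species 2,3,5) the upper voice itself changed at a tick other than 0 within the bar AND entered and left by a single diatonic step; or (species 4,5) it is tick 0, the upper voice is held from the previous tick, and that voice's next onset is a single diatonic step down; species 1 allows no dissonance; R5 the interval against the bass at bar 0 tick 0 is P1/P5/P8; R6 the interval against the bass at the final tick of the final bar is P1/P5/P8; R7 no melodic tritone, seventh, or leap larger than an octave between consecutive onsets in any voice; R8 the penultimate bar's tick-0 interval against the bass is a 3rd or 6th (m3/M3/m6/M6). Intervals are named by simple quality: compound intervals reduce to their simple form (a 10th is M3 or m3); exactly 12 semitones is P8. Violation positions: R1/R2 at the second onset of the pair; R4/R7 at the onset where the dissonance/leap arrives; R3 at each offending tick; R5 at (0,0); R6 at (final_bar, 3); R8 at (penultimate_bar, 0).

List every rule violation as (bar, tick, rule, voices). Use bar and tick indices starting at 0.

(3, 0, R4, (0, 1))
(3, 0, R4, (0, 2))
(4, 0, R4, (0, 1))
(4, 0, R4, (0, 2))
(4, 0, R7, (1,))
(5, 0, R2, (1, 2))
(5, 0, R7, (2,))
(6, 0, R1, (1, 2))

bar 0: v0=D3 v1=D4 v2=A4 downbeat P5
bar 1: v0=F3 v1=A3 v2=A4 downbeat M3
bar 2: v0=E3 v1=B3 v2=G4 downbeat m3
bar 3: v0=C3 v1=D4 v2=D4 downbeat M2
bar 4: v0=B2 v1=C3 v2=A3 downbeat m7
bar 5: v0=E3 v1=C4 v2=G4 downbeat m3
bar 6: v0=D3 v1=D4 v2=A4 downbeat P5
  -> R4 @ bar 3 tick 0 v(0, 1): C3/D4 M2 untreated
  -> R4 @ bar 3 tick 0 v(0, 2): C3/D4 M2 untreated
  -> R4 @ bar 4 tick 0 v(0, 1): B2/C3 m2 untreated
  -> R4 @ bar 4 tick 0 v(0, 2): B2/A3 m7 untreated
  -> R7 @ bar 4 tick 0 v(1,): D4->C3 leap 14st
  -> R2 @ bar 5 tick 0 v(1, 2): C3/A3 M6 -> C4/G4 P5 similar
  -> R7 @ bar 5 tick 0 v(2,): A3->G4 leap 10st
  -> R1 @ bar 6 tick 0 v(1, 2): C4/G4 P5 -> D4/A4 P5 similar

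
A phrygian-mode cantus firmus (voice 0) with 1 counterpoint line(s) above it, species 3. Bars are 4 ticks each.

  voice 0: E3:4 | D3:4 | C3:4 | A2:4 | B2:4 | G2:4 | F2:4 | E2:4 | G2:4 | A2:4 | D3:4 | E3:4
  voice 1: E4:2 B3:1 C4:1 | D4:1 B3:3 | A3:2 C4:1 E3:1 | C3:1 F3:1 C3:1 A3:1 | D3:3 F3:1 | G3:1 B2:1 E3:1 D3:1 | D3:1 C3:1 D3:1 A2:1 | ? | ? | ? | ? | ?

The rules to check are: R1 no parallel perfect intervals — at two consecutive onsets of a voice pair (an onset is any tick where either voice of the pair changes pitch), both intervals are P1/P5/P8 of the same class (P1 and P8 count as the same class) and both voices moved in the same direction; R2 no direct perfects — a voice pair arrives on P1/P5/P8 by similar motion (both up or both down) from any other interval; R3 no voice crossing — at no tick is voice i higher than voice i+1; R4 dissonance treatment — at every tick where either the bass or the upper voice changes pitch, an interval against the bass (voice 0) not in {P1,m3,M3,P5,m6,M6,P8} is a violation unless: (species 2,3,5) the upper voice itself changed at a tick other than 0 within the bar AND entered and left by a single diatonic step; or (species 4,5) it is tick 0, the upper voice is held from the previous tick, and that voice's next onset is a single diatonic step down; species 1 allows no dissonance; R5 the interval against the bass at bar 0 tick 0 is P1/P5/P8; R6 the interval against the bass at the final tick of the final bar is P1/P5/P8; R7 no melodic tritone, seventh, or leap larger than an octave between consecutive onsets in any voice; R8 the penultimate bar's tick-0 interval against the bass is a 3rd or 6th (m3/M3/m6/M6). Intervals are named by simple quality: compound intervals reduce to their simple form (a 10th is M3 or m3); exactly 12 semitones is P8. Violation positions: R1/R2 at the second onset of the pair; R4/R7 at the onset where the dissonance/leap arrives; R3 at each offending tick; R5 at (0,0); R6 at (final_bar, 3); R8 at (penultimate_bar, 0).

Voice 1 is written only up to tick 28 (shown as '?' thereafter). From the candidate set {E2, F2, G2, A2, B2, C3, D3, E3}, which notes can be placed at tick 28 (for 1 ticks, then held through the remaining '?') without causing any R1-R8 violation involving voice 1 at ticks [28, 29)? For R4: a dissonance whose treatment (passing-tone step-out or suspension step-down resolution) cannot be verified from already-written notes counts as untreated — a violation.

E2: violates R2
F2: violates R4
G2: legal
A2: violates R4
B2: legal
C3: legal
D3: violates R4
E3: legal

{B2, C3, E3, G2}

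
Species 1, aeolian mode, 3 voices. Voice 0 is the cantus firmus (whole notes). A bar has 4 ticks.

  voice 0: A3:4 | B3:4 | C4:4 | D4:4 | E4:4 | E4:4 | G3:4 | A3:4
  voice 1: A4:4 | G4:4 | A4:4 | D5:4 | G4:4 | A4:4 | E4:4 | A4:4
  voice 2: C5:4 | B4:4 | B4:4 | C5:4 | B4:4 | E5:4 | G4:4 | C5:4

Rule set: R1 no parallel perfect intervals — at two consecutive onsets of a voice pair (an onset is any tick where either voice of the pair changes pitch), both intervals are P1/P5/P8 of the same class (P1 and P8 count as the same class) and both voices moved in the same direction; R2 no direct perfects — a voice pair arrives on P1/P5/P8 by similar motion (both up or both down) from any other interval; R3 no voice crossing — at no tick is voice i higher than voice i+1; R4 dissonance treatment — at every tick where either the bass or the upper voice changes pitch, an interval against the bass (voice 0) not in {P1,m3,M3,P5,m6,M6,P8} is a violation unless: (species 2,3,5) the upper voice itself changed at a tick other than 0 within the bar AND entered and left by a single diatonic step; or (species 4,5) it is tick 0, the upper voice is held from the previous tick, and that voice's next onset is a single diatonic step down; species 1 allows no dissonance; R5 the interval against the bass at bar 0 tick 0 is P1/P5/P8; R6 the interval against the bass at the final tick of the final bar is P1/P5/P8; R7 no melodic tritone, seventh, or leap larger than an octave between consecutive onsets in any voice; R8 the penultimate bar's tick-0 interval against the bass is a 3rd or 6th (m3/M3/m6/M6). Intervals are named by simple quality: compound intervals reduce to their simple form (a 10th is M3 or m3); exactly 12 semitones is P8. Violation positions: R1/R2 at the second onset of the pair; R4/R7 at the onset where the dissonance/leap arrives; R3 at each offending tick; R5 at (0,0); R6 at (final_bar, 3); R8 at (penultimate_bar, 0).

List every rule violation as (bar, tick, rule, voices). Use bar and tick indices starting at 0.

(0, 0, R5, (0, 2))
(2, 0, R4, (0, 2))
(3, 0, R2, (0, 1))
(3, 0, R3, (1, 2))
(3, 0, R4, (0, 2))
(3, 1, R3, (1, 2))
(3, 2, R3, (1, 2))
(3, 3, R3, (1, 2))
(5, 0, R2, (1, 2))
(5, 0, R4, (0, 1))
(6, 0, R1, (0, 2))
(6, 0, R8, (0, 2))
(7, 0, R2, (0, 1))
(7, 3, R6, (0, 2))

bar 0: v0=A3 v1=A4 v2=C5 downbeat m3
bar 1: v0=B3 v1=G4 v2=B4 downbeat P8
bar 2: v0=C4 v1=A4 v2=B4 downbeat M7
bar 3: v0=D4 v1=D5 v2=C5 downbeat m7
bar 4: v0=E4 v1=G4 v2=B4 downbeat P5
bar 5: v0=E4 v1=A4 v2=E5 downbeat P8
bar 6: v0=G3 v1=E4 v2=G4 downbeat P8
bar 7: v0=A3 v1=A4 v2=C5 downbeat m3
  -> R5 @ bar 0 tick 0 v(0, 2): opens on m3
  -> R4 @ bar 2 tick 0 v(0, 2): C4/B4 M7 untreated
  -> R2 @ bar 3 tick 0 v(0, 1): C4/A4 M6 -> D4/D5 P8 similar
  -> R3 @ bar 3 tick 0 v(1, 2): D5 above C5
  -> R4 @ bar 3 tick 0 v(0, 2): D4/C5 m7 untreated
  -> R3 @ bar 3 tick 1 v(1, 2): D5 above C5
  -> R3 @ bar 3 tick 2 v(1, 2): D5 above C5
  -> R3 @ bar 3 tick 3 v(1, 2): D5 above C5
  -> R2 @ bar 5 tick 0 v(1, 2): G4/B4 M3 -> A4/E5 P5 similar
  -> R4 @ bar 5 tick 0 v(0, 1): E4/A4 P4 untreated
  -> R1 @ bar 6 tick 0 v(0, 2): E4/E5 P8 -> G3/G4 P8 similar
  -> R8 @ bar 6 tick 0 v(0, 2): penult P8 not 3rd/6th
  -> R2 @ bar 7 tick 0 v(0, 1): G3/E4 M6 -> A3/A4 P8 similar
  -> R6 @ bar 7 tick 3 v(0, 2): closes on m3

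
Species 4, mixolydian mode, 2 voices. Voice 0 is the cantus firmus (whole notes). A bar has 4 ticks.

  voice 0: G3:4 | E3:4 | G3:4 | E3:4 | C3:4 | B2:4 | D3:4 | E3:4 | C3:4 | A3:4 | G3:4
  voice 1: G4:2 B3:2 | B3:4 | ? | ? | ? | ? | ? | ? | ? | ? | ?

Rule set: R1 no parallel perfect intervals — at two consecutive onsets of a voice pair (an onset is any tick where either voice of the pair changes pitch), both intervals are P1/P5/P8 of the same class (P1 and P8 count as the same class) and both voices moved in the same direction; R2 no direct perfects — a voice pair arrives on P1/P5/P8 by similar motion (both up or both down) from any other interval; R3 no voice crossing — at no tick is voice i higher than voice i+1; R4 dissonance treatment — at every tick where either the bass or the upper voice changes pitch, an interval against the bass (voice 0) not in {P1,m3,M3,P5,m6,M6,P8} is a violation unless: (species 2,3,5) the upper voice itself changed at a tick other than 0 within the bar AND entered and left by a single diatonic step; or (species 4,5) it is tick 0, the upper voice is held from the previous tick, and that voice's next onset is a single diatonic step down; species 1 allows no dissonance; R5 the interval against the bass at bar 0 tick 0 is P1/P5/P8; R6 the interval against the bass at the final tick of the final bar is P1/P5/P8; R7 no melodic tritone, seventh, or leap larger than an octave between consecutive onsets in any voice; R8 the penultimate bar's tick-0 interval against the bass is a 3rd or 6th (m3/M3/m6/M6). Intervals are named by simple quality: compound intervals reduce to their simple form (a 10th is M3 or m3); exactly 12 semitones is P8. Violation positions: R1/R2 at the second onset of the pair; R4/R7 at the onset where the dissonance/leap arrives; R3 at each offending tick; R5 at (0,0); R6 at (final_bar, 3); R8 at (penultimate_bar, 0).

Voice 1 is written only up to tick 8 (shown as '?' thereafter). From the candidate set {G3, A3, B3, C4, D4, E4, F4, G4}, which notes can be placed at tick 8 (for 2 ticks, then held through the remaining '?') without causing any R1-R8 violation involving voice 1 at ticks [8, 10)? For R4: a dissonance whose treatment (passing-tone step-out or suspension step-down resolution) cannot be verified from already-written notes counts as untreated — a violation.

{B3, E4, G3}

G3: legal
A3: violates R4
B3: legal
C4: violates R4
D4: violates R1
E4: legal
F4: violates R4,R7
G4: violates R2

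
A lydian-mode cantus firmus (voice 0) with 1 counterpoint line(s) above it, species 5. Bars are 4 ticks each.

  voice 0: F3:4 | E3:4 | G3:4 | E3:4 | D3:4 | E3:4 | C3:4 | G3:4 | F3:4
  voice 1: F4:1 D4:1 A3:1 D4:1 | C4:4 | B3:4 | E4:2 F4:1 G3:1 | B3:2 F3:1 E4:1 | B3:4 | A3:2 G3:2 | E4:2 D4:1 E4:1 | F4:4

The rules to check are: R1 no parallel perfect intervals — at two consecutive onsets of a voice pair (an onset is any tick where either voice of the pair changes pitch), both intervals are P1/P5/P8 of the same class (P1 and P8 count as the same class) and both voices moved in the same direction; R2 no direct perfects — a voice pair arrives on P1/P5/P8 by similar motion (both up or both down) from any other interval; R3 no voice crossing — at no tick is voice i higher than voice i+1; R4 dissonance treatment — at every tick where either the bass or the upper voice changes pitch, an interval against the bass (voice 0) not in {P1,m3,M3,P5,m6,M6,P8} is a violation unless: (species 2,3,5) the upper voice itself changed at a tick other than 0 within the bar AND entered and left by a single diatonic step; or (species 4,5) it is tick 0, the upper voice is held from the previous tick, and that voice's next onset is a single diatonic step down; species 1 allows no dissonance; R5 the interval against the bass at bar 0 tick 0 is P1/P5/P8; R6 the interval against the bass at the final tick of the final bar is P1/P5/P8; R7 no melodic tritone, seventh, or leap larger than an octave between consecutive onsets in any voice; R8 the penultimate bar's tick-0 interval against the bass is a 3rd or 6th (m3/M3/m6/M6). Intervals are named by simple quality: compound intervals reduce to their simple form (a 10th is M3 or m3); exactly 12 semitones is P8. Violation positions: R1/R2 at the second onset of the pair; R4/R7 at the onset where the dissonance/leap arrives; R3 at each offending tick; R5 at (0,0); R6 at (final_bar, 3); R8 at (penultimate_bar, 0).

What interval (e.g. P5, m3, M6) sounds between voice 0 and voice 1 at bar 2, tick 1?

M3

voice 0=G3 voice 1=B3 -> M3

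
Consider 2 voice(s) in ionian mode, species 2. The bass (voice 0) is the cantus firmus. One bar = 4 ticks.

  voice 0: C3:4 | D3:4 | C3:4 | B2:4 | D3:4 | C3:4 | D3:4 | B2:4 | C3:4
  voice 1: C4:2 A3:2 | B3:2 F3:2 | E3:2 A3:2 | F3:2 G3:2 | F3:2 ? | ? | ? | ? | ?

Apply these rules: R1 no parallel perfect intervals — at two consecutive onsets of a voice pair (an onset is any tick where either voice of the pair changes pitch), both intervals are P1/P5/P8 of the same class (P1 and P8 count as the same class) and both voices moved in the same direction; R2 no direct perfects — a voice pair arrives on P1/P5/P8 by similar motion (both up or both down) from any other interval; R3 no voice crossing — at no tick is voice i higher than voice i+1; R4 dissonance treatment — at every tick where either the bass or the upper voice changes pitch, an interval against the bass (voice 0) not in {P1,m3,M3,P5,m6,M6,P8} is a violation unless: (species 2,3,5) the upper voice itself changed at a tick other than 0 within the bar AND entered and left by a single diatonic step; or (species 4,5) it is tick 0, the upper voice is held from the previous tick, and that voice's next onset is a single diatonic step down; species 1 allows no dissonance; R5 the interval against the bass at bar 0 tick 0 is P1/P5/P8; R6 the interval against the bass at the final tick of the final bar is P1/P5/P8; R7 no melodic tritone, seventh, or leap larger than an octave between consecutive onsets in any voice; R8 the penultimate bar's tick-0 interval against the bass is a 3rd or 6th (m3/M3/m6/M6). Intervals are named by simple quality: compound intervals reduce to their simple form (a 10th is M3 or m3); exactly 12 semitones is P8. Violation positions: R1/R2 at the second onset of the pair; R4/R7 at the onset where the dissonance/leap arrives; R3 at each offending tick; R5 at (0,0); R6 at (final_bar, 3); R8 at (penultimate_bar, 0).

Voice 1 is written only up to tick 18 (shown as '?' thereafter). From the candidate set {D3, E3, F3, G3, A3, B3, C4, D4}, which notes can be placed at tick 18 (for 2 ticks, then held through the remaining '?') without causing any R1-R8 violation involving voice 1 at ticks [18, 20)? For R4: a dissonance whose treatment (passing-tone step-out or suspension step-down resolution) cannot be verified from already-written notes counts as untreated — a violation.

{A3, D3, D4, F3}

D3: legal
E3: violates R4
F3: legal
G3: violates R4
A3: legal
B3: violates R7
C4: violates R4
D4: legal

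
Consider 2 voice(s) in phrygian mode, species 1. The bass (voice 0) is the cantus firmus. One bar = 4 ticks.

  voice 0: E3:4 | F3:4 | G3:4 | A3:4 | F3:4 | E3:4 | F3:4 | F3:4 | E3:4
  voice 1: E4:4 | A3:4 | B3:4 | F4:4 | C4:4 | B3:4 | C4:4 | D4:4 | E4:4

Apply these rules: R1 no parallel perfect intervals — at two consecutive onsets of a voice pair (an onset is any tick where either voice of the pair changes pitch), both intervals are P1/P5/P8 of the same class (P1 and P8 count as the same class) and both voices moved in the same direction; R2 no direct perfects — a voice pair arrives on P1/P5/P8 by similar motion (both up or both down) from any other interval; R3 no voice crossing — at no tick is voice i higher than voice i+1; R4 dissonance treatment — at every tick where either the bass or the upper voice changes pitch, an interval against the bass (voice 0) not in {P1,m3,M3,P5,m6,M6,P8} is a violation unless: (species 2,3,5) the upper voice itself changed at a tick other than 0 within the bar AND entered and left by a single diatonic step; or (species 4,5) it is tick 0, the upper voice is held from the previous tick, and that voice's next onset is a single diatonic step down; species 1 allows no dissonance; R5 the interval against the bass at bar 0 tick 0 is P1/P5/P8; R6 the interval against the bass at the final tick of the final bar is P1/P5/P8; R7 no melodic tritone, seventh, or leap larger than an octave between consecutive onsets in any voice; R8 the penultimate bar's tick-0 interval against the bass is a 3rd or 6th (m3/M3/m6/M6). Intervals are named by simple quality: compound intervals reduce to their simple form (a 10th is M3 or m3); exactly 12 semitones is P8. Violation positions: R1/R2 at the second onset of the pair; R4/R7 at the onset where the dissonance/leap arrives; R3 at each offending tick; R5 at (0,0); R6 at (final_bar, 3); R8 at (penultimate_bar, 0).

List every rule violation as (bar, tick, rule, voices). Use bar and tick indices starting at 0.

bar 0: v0=E3 v1=E4 downbeat P8
bar 1: v0=F3 v1=A3 downbeat M3
bar 2: v0=G3 v1=B3 downbeat M3
bar 3: v0=A3 v1=F4 downbeat m6
bar 4: v0=F3 v1=C4 downbeat P5
bar 5: v0=E3 v1=B3 downbeat P5
bar 6: v0=F3 v1=C4 downbeat P5
bar 7: v0=F3 v1=D4 downbeat M6
bar 8: v0=E3 v1=E4 downbeat P8
  -> R7 @ bar 3 tick 0 v(1,): B3->F4 leap 6st
  -> R2 @ bar 4 tick 0 v(0, 1): A3/F4 m6 -> F3/C4 P5 similar
  -> R1 @ bar 5 tick 0 v(0, 1): F3/C4 P5 -> E3/B3 P5 similar
  -> R1 @ bar 6 tick 0 v(0, 1): E3/B3 P5 -> F3/C4 P5 similar

(3, 0, R7, (1,))
(4, 0, R2, (0, 1))
(5, 0, R1, (0, 1))
(6, 0, R1, (0, 1))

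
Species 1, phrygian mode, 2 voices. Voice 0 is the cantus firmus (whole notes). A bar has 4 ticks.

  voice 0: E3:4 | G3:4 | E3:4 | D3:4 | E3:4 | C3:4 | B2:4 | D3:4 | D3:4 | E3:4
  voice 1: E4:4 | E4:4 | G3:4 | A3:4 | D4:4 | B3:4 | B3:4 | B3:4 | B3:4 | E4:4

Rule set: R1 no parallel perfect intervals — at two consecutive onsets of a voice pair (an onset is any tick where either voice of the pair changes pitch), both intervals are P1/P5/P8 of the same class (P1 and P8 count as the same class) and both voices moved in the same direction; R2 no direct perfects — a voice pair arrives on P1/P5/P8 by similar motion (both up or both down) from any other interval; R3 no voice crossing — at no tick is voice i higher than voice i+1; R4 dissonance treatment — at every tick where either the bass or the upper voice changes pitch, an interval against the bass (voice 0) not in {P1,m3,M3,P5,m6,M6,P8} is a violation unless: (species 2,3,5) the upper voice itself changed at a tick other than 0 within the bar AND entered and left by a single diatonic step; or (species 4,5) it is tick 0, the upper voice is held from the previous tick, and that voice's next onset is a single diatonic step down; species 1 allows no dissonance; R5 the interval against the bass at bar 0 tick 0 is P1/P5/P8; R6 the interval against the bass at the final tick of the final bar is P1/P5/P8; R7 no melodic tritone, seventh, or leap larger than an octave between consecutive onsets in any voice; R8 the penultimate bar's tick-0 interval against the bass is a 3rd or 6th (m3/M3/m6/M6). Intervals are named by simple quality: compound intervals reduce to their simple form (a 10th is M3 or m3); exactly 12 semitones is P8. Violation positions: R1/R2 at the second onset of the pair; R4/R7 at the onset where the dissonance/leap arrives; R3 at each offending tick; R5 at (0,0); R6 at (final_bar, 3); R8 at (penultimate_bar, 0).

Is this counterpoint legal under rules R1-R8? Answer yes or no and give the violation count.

No (3 violations)

bar 0: v0=E3 v1=E4 (P8)
bar 1: v0=G3 v1=E4 (M6)
bar 2: v0=E3 v1=G3 (m3)
bar 3: v0=D3 v1=A3 (P5)
bar 4: v0=E3 v1=D4 (m7)
bar 5: v0=C3 v1=B3 (M7)
bar 6: v0=B2 v1=B3 (P8)
bar 7: v0=D3 v1=B3 (M6)
bar 8: v0=D3 v1=B3 (M6)
bar 9: v0=E3 v1=E4 (P8)
  R4 @ bar4.0: E3/D4 m7 untreated
  R4 @ bar5.0: C3/B3 M7 untreated
  R2 @ bar9.0: D3/B3 M6 -> E3/E4 P8 similar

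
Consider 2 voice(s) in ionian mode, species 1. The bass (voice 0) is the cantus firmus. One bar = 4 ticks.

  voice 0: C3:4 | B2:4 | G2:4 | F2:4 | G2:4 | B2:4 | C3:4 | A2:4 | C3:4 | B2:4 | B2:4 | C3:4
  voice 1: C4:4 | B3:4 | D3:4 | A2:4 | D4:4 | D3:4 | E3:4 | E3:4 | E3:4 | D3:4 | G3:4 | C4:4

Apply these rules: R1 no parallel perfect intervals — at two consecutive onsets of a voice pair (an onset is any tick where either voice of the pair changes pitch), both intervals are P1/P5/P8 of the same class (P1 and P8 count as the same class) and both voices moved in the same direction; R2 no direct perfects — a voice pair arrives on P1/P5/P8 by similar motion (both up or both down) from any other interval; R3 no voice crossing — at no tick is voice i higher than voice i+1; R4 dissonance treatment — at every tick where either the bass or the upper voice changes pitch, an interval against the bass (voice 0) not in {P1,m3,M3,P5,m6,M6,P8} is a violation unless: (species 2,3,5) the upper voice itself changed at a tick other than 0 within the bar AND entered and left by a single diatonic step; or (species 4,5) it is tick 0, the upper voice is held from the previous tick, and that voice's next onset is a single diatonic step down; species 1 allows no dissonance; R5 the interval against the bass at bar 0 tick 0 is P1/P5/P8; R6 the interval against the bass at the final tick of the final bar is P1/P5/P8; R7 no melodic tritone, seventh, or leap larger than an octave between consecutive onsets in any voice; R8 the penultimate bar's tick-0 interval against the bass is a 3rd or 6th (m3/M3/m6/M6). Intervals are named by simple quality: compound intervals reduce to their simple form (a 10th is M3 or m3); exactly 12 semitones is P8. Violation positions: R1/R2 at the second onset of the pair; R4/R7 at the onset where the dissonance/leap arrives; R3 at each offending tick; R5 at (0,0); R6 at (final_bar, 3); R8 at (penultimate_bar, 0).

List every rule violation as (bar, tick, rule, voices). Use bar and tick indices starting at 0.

bar 0: v0=C3 v1=C4 downbeat P8
bar 1: v0=B2 v1=B3 downbeat P8
bar 2: v0=G2 v1=D3 downbeat P5
bar 3: v0=F2 v1=A2 downbeat M3
bar 4: v0=G2 v1=D4 downbeat P5
bar 5: v0=B2 v1=D3 downbeat m3
bar 6: v0=C3 v1=E3 downbeat M3
bar 7: v0=A2 v1=E3 downbeat P5
bar 8: v0=C3 v1=E3 downbeat M3
bar 9: v0=B2 v1=D3 downbeat m3
bar 10: v0=B2 v1=G3 downbeat m6
bar 11: v0=C3 v1=C4 downbeat P8
  -> R1 @ bar 1 tick 0 v(0, 1): C3/C4 P8 -> B2/B3 P8 similar
  -> R2 @ bar 2 tick 0 v(0, 1): B2/B3 P8 -> G2/D3 P5 similar
  -> R2 @ bar 4 tick 0 v(0, 1): F2/A2 M3 -> G2/D4 P5 similar
  -> R7 @ bar 4 tick 0 v(1,): A2->D4 leap 17st
  -> R2 @ bar 11 tick 0 v(0, 1): B2/G3 m6 -> C3/C4 P8 similar

(1, 0, R1, (0, 1))
(2, 0, R2, (0, 1))
(4, 0, R2, (0, 1))
(4, 0, R7, (1,))
(11, 0, R2, (0, 1))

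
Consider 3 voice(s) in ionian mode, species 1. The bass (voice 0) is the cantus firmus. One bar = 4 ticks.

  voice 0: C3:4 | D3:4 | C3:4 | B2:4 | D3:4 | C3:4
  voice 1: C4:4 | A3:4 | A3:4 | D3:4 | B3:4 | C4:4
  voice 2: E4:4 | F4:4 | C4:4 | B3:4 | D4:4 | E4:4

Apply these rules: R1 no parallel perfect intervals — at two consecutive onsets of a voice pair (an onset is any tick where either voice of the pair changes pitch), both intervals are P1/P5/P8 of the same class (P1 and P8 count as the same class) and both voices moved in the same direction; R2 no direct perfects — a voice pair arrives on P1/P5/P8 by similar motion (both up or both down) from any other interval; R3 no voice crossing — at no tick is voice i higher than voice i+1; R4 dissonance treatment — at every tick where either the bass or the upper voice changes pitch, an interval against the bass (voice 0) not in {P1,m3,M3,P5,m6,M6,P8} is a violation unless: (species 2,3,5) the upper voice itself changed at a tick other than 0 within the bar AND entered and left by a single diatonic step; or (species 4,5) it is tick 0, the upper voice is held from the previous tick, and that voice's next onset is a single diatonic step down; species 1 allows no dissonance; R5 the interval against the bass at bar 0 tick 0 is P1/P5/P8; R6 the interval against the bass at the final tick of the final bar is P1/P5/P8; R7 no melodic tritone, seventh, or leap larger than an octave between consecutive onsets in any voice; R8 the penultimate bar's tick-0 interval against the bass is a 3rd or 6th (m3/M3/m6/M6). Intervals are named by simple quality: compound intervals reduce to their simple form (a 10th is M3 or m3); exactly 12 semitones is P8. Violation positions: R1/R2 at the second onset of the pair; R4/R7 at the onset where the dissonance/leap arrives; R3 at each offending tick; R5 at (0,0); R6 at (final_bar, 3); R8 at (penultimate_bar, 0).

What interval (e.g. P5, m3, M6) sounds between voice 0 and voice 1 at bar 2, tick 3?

M6

voice 0=C3 voice 1=A3 -> M6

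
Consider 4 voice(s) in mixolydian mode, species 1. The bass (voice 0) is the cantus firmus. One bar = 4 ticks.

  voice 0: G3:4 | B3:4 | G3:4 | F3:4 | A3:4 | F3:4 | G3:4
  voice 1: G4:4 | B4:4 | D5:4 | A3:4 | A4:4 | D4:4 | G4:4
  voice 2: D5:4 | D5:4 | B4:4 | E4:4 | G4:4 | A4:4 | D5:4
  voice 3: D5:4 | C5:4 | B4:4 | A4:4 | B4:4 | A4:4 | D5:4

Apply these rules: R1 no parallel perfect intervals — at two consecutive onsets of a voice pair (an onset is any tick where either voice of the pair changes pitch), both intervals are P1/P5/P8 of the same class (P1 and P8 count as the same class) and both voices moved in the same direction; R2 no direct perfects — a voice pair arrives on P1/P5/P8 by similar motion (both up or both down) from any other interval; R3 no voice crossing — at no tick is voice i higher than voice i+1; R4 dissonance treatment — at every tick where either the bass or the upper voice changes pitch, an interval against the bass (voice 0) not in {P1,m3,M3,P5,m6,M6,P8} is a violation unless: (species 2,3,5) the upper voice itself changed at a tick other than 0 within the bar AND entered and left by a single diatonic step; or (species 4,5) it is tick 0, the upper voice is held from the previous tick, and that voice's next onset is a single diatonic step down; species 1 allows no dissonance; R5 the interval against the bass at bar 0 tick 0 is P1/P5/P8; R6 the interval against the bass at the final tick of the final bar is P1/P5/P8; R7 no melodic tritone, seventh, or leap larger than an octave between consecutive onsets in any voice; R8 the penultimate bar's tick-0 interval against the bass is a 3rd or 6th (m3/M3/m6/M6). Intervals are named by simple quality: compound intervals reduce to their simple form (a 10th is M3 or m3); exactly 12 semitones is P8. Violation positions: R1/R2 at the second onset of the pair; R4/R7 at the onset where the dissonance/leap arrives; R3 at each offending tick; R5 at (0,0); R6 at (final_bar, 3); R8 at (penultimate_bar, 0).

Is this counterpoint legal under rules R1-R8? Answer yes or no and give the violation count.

No (29 violations)

bar 0: v0=G3 v1=G4 v2=D5 v3=D5 (P5)
bar 1: v0=B3 v1=B4 v2=D5 v3=C5 (m2)
bar 2: v0=G3 v1=D5 v2=B4 v3=B4 (M3)
bar 3: v0=F3 v1=A3 v2=E4 v3=A4 (M3)
bar 4: v0=A3 v1=A4 v2=G4 v3=B4 (M2)
bar 5: v0=F3 v1=D4 v2=A4 v3=A4 (M3)
bar 6: v0=G3 v1=G4 v2=D5 v3=D5 (P5)
  R1 @ bar1.0: G3/G4 P8 -> B3/B4 P8 similar
  R3 @ bar1.0: D5 above C5
  R4 @ bar1.0: B3/C5 m2 untreated
  R3 @ bar1.1: D5 above C5
  R3 @ bar1.2: D5 above C5
  R3 @ bar1.3: D5 above C5
  R2 @ bar2.0: D5/C5 M2 -> B4/B4 P1 similar
  R3 @ bar2.0: D5 above B4
  R3 @ bar2.1: D5 above B4
  R3 @ bar2.2: D5 above B4
  R3 @ bar2.3: D5 above B4
  R2 @ bar3.0: D5/B4 m3 -> A3/E4 P5 similar
  R2 @ bar3.0: D5/B4 m3 -> A3/A4 P8 similar
  R4 @ bar3.0: F3/E4 M7 untreated
  R7 @ bar3.0: D5->A3 leap 17st
  R2 @ bar4.0: F3/A3 M3 -> A3/A4 P8 similar
  R3 @ bar4.0: A4 above G4
  R4 @ bar4.0: A3/G4 m7 untreated
  R4 @ bar4.0: A3/B4 M2 untreated
  R3 @ bar4.1: A4 above G4
  R3 @ bar4.2: A4 above G4
  R3 @ bar4.3: A4 above G4
  R2 @ bar5.0: A4/B4 M2 -> D4/A4 P5 similar
  R1 @ bar6.0: D4/A4 P5 -> G4/D5 P5 similar
  R1 @ bar6.0: D4/A4 P5 -> G4/D5 P5 similar
  R1 @ bar6.0: A4/A4 P1 -> D5/D5 P1 similar
  R2 @ bar6.0: F3/D4 M6 -> G3/G4 P8 similar
  R2 @ bar6.0: F3/A4 M3 -> G3/D5 P5 similar
  R2 @ bar6.0: F3/A4 M3 -> G3/D5 P5 similar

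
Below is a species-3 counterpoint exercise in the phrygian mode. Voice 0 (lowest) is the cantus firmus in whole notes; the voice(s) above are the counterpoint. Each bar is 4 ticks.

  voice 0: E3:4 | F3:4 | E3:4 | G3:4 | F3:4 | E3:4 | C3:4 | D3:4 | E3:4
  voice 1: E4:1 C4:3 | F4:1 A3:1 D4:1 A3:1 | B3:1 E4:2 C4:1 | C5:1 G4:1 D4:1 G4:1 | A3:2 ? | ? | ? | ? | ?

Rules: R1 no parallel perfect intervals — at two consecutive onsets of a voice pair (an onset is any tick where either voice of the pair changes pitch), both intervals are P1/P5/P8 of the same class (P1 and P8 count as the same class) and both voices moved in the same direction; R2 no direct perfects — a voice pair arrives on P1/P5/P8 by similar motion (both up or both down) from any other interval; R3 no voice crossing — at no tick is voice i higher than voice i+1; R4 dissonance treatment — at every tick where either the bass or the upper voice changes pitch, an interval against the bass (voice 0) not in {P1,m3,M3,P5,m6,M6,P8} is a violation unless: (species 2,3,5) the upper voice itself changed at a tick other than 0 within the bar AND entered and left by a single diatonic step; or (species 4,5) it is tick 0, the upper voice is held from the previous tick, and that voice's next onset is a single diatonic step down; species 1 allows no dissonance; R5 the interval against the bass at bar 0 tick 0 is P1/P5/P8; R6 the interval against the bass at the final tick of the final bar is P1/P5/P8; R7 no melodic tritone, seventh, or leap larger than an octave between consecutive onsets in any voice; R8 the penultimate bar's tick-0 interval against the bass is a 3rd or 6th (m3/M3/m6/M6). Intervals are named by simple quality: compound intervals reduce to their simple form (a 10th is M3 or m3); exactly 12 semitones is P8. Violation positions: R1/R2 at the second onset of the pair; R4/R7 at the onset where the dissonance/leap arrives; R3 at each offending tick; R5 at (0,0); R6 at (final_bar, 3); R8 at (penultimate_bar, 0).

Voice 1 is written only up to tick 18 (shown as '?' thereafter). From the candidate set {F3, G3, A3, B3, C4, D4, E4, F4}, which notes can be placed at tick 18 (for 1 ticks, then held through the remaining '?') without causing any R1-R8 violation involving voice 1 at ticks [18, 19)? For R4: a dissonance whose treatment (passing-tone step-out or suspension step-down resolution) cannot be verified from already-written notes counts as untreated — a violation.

F3: legal
G3: violates R4
A3: legal
B3: violates R4
C4: legal
D4: legal
E4: violates R4
F4: legal

{A3, C4, D4, F3, F4}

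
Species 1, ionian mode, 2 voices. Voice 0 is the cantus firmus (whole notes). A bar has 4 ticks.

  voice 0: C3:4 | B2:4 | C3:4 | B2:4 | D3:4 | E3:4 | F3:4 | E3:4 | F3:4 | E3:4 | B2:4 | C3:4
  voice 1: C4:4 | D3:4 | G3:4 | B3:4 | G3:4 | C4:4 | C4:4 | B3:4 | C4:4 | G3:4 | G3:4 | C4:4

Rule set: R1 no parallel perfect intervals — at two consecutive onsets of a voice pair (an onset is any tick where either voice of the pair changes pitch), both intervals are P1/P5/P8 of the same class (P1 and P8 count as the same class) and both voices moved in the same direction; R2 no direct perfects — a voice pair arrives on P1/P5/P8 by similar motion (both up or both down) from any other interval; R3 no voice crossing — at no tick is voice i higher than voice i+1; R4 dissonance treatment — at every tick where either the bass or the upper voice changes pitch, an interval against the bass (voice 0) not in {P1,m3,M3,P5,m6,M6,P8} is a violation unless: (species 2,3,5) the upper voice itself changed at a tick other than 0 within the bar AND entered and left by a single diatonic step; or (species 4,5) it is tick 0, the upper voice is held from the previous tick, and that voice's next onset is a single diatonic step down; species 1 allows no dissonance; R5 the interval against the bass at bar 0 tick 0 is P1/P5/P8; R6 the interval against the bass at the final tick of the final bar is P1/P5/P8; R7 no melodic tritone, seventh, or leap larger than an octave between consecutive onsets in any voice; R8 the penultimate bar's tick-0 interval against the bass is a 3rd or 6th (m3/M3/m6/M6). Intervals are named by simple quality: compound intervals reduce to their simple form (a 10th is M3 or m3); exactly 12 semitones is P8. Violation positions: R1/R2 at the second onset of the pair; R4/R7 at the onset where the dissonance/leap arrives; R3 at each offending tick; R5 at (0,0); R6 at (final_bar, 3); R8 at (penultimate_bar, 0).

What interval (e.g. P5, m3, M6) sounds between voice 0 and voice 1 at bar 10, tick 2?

m6

voice 0=B2 voice 1=G3 -> m6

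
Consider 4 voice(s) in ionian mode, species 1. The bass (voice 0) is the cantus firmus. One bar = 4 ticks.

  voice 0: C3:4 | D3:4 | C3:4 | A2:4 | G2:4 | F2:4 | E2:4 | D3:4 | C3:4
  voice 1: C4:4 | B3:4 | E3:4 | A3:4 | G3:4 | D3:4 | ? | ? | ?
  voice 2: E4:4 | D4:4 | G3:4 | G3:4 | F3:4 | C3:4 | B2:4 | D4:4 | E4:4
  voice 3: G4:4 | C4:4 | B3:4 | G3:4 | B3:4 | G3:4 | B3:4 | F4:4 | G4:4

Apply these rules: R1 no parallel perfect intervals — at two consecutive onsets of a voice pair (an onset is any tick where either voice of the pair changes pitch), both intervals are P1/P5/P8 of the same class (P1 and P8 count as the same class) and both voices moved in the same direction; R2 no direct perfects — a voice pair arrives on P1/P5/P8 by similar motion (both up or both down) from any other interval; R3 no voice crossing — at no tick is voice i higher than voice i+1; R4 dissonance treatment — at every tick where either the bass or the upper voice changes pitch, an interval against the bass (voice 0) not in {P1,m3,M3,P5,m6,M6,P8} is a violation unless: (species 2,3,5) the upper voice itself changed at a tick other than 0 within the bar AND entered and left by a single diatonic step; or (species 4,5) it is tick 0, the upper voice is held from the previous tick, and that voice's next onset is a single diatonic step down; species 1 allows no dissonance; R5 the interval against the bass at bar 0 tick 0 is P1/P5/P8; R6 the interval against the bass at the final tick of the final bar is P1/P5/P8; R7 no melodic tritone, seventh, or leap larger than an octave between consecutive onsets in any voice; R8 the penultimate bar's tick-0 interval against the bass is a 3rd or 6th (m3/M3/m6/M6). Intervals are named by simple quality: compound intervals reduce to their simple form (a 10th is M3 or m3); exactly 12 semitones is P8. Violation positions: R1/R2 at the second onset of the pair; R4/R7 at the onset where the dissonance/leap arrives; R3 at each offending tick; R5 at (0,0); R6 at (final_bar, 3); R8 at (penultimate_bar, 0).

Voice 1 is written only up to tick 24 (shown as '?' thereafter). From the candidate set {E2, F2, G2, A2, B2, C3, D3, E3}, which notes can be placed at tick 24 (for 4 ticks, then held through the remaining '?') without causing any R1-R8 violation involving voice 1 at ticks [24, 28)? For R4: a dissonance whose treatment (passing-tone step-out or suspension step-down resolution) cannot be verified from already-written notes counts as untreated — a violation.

{G2}

E2: violates R2,R7
F2: violates R4
G2: legal
A2: violates R4
B2: violates R2
C3: violates R3
D3: violates R3,R4
E3: violates R2,R3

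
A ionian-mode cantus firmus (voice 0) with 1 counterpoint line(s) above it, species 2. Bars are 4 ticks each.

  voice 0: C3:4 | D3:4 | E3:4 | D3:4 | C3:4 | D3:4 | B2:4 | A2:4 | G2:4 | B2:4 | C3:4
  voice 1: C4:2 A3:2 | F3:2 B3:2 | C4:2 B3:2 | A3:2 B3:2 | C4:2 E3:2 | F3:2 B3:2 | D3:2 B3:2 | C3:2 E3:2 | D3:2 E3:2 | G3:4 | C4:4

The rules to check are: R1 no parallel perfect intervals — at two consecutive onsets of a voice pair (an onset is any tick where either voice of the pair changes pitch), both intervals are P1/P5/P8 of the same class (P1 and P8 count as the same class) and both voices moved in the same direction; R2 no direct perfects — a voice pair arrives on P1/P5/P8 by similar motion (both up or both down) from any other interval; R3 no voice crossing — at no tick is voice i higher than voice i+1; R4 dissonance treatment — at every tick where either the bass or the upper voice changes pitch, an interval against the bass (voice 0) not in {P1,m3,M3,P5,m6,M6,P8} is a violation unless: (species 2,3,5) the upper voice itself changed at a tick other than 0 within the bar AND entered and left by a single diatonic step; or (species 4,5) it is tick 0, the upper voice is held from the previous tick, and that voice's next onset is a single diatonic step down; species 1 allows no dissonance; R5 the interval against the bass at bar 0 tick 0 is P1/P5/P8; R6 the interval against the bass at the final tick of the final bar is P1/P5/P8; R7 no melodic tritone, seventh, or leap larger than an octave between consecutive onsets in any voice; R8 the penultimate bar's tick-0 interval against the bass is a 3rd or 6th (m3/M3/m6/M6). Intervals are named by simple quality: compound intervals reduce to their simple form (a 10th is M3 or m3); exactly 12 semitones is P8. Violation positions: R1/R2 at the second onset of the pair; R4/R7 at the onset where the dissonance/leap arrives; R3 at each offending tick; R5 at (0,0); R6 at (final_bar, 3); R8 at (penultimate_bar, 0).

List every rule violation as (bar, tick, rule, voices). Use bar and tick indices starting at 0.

(1, 2, R7, (1,))
(3, 0, R1, (0, 1))
(5, 2, R7, (1,))
(7, 0, R7, (1,))
(8, 0, R1, (0, 1))
(10, 0, R2, (0, 1))

bar 0: v0=C3 v1=C4 downbeat P8
bar 1: v0=D3 v1=F3 downbeat m3
bar 2: v0=E3 v1=C4 downbeat m6
bar 3: v0=D3 v1=A3 downbeat P5
bar 4: v0=C3 v1=C4 downbeat P8
bar 5: v0=D3 v1=F3 downbeat m3
bar 6: v0=B2 v1=D3 downbeat m3
bar 7: v0=A2 v1=C3 downbeat m3
bar 8: v0=G2 v1=D3 downbeat P5
bar 9: v0=B2 v1=G3 downbeat m6
bar 10: v0=C3 v1=C4 downbeat P8
  -> R7 @ bar 1 tick 2 v(1,): F3->B3 leap 6st
  -> R1 @ bar 3 tick 0 v(0, 1): E3/B3 P5 -> D3/A3 P5 similar
  -> R7 @ bar 5 tick 2 v(1,): F3->B3 leap 6st
  -> R7 @ bar 7 tick 0 v(1,): B3->C3 leap 11st
  -> R1 @ bar 8 tick 0 v(0, 1): A2/E3 P5 -> G2/D3 P5 similar
  -> R2 @ bar 10 tick 0 v(0, 1): B2/G3 m6 -> C3/C4 P8 similar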